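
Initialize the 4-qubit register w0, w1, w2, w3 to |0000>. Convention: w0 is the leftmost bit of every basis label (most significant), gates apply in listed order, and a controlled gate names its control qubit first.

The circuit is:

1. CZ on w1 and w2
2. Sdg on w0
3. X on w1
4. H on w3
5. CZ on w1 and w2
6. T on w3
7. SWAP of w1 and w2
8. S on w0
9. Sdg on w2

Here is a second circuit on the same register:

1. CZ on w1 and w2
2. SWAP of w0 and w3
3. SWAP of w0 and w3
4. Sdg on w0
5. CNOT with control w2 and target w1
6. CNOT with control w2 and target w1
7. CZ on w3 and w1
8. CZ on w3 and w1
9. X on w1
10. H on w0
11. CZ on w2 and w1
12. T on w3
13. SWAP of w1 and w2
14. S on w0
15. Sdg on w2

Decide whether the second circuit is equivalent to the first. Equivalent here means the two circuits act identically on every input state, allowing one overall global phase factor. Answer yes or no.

No, they are not equivalent — no single phase factor reconciles the two unitaries.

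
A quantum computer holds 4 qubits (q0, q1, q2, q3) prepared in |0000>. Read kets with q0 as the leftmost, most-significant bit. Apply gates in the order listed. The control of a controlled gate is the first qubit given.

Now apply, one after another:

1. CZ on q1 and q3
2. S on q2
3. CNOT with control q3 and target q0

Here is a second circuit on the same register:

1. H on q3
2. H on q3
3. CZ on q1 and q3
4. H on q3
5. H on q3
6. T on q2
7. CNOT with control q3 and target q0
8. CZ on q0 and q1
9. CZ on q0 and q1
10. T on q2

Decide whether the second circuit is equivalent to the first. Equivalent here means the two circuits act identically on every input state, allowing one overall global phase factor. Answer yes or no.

Yes — the two circuits implement the same unitary up to a global phase.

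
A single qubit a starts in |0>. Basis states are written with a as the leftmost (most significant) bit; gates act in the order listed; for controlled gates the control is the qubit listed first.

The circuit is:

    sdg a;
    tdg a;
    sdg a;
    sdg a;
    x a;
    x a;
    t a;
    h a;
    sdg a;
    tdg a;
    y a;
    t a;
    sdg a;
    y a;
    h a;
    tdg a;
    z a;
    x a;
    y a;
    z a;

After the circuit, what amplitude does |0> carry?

The final state's coefficient on |0> equals -sqrt(2)/2.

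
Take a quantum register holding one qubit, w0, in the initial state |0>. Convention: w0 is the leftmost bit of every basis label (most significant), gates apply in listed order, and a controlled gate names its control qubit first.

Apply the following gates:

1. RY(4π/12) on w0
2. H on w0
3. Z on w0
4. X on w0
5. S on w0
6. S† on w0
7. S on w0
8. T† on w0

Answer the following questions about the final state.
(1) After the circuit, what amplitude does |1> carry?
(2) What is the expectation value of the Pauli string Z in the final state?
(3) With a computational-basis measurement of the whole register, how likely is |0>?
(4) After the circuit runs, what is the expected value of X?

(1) The final state's coefficient on |1> equals (sqrt(2) + sqrt(6))*exp(I*pi/4)/4.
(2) The observable Z averages to -sqrt(3)/2.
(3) A full measurement returns |0> with probability 1/2 - sqrt(3)/4.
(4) The observable X averages to -sqrt(2)/4.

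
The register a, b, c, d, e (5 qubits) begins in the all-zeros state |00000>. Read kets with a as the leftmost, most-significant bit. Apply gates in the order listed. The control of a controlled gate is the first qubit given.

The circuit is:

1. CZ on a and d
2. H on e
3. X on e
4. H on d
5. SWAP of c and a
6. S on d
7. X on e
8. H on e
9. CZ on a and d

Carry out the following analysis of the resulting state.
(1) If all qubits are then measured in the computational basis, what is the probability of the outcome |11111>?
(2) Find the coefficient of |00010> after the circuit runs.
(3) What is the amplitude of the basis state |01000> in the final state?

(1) A full measurement returns |11111> with probability 0.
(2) The amplitude on |00010> is sqrt(2)*I/2.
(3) |01000> carries amplitude 0 in the final state.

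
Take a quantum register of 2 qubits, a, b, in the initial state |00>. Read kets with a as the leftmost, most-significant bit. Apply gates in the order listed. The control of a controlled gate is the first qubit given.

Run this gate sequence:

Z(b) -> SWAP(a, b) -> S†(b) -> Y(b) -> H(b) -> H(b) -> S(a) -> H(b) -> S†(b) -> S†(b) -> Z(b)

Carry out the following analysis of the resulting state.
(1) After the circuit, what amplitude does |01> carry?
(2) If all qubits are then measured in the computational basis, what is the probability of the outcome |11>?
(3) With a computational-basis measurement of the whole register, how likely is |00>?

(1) The final state's coefficient on |01> equals -sqrt(2)*I/2. Key observation: the block from step 5 through step 6 cancels to the identity and can be dropped.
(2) A full measurement returns |11> with probability 0.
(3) The probability of measuring |00> is 1/2.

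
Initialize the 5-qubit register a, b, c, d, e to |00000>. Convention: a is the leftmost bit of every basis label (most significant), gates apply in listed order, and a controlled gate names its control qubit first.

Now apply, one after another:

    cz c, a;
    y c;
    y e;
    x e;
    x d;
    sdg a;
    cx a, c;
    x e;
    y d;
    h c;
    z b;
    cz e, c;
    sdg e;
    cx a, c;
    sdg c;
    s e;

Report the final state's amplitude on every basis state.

The final amplitudes are sqrt(2)*I/2 on |00001>, sqrt(2)/2 on |00101>, and 0 on every other basis state.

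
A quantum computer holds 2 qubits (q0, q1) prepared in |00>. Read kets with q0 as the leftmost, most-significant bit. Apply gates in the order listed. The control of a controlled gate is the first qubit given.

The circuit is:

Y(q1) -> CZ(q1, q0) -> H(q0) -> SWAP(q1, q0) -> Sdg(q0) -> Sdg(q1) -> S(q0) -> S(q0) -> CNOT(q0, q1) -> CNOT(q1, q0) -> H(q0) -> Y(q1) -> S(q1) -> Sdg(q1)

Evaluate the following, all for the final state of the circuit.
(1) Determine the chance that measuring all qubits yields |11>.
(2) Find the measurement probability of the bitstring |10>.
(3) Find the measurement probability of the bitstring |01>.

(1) A full measurement returns |11> with probability 1/4. Key observation: steps 13-14 multiply out to the identity, so the circuit reduces to the remaining gates.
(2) Outcome |10> occurs with probability 1/4.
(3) A full measurement returns |01> with probability 1/4.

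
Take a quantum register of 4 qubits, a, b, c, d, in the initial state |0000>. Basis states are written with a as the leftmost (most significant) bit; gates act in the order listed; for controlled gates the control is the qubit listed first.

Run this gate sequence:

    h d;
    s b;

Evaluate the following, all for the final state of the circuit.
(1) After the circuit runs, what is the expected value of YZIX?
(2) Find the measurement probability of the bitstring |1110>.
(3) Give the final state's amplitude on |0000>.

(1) In the final state, YZIX has expectation 0.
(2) Outcome |1110> occurs with probability 0.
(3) The amplitude on |0000> is sqrt(2)/2.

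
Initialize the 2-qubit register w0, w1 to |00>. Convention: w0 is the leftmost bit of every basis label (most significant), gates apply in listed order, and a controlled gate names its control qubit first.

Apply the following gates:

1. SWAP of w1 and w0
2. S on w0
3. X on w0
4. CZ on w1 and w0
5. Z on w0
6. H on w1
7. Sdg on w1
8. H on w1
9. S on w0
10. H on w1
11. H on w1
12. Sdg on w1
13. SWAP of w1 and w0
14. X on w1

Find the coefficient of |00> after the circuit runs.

The amplitude on |00> is -1/2 - I/2.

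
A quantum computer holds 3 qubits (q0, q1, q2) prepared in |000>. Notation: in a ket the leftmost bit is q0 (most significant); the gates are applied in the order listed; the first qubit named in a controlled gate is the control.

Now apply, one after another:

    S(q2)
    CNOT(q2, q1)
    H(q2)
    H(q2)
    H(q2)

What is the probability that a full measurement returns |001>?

The probability of measuring |001> is 1/2.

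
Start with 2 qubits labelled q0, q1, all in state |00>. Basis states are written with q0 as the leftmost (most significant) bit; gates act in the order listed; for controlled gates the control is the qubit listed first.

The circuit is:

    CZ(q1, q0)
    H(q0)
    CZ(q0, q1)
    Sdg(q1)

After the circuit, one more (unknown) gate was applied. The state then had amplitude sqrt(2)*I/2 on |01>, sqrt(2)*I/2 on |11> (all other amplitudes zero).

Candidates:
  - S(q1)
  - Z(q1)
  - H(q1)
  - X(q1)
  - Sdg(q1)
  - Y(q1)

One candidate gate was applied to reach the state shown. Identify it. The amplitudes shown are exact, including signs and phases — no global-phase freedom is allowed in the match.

The unique candidate consistent with the amplitudes is Y(q1).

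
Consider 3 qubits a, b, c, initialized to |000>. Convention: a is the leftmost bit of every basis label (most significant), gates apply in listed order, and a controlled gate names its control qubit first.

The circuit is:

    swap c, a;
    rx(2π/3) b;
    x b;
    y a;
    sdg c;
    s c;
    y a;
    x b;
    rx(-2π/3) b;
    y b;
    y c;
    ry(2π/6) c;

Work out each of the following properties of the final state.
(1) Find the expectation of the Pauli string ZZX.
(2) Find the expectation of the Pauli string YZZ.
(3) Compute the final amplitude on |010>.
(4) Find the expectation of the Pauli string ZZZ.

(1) The expectation value of ZZX is sqrt(3)/2. Key observation: gates 2-9 undo each other exactly, leaving only the rest of the circuit to track.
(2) The expectation value of YZZ is 0.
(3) |010> carries amplitude 1/2 in the final state.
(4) In the final state, ZZZ has expectation 1/2.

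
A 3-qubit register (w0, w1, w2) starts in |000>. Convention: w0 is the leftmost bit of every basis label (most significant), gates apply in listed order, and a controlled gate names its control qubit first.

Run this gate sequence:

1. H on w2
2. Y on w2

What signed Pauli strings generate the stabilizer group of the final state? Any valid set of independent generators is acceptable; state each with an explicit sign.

The final state is stabilized by the group generated by -IIX, +ZII, +IZI; other independent generating sets are equally valid.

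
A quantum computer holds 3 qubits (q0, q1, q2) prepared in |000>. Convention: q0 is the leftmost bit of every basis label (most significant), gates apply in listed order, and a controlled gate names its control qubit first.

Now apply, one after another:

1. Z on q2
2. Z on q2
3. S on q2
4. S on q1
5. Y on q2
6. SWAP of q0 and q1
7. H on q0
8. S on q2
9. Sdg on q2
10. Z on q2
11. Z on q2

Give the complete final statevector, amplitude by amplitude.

The final amplitudes are sqrt(2)*I/2 on |001>, sqrt(2)*I/2 on |101>, and 0 on every other basis state.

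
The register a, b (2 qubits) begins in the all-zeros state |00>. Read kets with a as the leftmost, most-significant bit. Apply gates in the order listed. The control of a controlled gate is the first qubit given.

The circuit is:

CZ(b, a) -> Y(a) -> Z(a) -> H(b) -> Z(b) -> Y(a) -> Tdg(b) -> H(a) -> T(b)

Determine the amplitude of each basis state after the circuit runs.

The final amplitudes are -1/2 on |00>, 1/2 on |01>, -1/2 on |10>, 1/2 on |11>.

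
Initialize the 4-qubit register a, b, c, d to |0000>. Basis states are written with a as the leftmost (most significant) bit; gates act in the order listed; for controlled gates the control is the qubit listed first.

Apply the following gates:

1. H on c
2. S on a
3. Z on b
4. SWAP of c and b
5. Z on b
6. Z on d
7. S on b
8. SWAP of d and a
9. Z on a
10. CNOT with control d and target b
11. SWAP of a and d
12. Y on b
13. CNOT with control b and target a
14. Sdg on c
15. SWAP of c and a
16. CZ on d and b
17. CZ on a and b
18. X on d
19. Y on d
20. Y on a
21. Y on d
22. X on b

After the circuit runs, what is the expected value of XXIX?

In the final state, XXIX has expectation 0.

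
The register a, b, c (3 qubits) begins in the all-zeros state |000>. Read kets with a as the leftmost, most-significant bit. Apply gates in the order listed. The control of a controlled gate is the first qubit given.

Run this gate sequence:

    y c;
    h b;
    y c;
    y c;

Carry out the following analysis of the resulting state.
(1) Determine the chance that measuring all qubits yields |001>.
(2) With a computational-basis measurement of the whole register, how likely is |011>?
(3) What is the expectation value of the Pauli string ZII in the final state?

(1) A full measurement returns |001> with probability 1/2.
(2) Outcome |011> occurs with probability 1/2.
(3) In the final state, ZII has expectation 1.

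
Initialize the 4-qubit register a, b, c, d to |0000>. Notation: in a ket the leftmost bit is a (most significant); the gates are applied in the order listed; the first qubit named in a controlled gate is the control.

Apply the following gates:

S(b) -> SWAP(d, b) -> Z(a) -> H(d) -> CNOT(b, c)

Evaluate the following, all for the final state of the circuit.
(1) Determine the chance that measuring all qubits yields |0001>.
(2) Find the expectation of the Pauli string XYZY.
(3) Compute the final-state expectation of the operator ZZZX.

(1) A full measurement returns |0001> with probability 1/2.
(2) In the final state, XYZY has expectation 0.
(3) The observable ZZZX averages to 1.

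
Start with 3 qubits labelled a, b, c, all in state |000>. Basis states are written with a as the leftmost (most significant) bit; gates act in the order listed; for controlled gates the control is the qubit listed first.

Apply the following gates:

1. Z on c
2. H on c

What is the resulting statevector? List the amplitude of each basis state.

The resulting statevector has amplitude sqrt(2)/2 on |000>, sqrt(2)/2 on |001>, and 0 on every other basis state.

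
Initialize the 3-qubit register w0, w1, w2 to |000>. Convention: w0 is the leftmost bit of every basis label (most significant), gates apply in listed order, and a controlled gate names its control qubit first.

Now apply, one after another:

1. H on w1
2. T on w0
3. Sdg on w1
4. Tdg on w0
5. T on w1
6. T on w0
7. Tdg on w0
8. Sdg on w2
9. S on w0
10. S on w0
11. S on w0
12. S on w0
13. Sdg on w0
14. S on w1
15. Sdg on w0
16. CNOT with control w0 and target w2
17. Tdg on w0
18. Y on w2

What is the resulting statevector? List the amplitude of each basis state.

After the circuit, the state carries amplitude sqrt(2)*I/2 on |001>, sqrt(2)*exp(3*I*pi/4)/2 on |011>, and 0 on every other basis state. Key observation: gates 9-12 undo each other exactly, leaving only the rest of the circuit to track.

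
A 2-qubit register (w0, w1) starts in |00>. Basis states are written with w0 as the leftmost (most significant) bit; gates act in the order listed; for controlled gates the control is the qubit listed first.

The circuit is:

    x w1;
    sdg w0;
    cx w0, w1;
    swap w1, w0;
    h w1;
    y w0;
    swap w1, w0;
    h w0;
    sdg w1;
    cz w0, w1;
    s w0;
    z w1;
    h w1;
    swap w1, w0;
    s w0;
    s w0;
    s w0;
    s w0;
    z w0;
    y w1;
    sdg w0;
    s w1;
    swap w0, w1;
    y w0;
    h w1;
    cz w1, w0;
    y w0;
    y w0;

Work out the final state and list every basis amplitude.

The final amplitudes are 1/2 + I/2 on |00>, 1/2 - I/2 on |01>, 0 on |10>, 0 on |11>.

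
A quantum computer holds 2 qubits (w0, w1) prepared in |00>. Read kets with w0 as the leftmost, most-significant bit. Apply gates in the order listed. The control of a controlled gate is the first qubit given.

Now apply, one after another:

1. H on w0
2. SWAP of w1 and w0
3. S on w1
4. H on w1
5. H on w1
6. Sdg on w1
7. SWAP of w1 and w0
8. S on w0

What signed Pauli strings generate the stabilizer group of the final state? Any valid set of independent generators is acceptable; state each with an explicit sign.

One valid set of independent stabilizer generators is +YI, +IZ (any independent generating set of the same group is equally correct). Key observation: steps 3-6 multiply out to the identity, so the circuit reduces to the remaining gates.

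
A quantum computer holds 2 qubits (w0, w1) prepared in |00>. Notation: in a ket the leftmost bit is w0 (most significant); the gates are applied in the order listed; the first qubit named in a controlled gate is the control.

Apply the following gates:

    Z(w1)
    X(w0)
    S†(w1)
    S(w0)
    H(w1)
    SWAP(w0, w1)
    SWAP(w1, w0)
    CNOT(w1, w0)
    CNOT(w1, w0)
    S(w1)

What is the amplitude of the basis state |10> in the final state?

The amplitude on |10> is sqrt(2)*I/2. Key observation: gates 8-9 undo each other exactly, leaving only the rest of the circuit to track.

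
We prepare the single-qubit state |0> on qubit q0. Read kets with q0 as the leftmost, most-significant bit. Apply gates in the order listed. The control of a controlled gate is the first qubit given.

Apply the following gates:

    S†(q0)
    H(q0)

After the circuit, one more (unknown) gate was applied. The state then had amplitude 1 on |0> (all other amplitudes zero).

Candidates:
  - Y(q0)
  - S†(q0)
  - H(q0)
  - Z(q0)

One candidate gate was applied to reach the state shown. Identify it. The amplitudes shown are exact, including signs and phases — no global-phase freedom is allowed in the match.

The applied gate was H(q0).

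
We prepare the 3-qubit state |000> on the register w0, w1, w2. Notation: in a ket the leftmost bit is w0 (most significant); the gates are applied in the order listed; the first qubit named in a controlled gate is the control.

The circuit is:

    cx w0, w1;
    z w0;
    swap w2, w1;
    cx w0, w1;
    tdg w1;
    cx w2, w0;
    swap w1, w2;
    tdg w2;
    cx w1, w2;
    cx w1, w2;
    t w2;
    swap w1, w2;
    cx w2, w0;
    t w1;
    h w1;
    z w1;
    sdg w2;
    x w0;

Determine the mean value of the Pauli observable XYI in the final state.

In the final state, XYI has expectation 0. Key observation: gates 6-13 undo each other exactly, leaving only the rest of the circuit to track.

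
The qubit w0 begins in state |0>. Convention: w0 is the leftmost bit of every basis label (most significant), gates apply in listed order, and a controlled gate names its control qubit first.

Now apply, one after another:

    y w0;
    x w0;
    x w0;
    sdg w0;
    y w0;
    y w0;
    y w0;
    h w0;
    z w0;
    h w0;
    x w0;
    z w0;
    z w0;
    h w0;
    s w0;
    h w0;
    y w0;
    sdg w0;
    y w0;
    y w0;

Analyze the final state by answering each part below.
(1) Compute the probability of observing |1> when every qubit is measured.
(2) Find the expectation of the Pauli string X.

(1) A full measurement returns |1> with probability 1/2.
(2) The observable X averages to -1.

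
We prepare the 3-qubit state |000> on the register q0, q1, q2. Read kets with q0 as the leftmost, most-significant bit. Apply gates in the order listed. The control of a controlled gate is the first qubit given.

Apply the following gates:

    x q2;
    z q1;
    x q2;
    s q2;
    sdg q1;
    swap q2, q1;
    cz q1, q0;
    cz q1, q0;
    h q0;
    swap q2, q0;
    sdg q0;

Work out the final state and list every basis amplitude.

The resulting statevector has amplitude sqrt(2)/2 on |000>, sqrt(2)/2 on |001>, and 0 on every other basis state. Key observation: steps 7-8 multiply out to the identity, so the circuit reduces to the remaining gates.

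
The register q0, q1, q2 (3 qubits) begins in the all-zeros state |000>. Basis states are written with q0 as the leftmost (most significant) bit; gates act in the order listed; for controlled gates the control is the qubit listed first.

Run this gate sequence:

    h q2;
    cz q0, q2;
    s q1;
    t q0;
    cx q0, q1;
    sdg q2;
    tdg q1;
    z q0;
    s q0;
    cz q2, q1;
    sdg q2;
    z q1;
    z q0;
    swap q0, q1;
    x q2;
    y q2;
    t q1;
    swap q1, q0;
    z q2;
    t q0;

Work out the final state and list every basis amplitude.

The final amplitudes are -sqrt(2)*I/2 on |000>, sqrt(2)*I/2 on |001>, and 0 on every other basis state.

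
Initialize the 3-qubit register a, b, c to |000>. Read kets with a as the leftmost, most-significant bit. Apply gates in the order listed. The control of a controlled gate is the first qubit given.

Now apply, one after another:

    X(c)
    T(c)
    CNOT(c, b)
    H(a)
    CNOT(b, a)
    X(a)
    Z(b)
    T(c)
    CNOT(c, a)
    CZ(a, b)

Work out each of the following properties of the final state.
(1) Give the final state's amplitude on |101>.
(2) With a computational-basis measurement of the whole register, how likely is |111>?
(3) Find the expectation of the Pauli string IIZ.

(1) |101> carries amplitude 0 in the final state.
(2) The probability of measuring |111> is 1/2.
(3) The observable IIZ averages to -1.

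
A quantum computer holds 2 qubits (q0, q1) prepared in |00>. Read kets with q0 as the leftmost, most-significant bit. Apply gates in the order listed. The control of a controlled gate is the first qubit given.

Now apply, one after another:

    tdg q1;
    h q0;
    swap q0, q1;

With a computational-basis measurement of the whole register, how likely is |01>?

The probability of measuring |01> is 1/2.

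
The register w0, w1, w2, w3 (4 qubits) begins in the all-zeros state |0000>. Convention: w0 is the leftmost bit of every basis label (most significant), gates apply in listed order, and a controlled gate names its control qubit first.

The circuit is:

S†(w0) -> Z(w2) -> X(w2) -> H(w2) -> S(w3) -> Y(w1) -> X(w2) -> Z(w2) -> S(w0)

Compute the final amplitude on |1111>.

The final state's coefficient on |1111> equals 0.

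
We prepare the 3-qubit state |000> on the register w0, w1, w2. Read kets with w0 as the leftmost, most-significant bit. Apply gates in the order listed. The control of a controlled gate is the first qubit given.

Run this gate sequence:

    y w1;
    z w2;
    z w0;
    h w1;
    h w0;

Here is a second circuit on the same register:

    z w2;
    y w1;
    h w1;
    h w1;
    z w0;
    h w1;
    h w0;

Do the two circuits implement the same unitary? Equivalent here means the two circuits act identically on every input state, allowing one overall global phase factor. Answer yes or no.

Yes — the two circuits implement the same unitary up to a global phase.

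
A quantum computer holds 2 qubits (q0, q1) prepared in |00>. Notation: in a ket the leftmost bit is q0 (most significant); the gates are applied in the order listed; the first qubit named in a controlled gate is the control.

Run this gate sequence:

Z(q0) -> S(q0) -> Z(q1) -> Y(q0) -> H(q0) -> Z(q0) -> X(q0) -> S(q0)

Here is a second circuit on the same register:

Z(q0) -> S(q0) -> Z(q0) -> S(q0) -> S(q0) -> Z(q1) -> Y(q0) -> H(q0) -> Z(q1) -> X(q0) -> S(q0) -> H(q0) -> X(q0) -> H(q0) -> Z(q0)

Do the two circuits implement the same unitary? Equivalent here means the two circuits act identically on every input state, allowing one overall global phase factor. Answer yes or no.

No: there is an input state on which the two circuits produce genuinely different outputs (not merely differing by a phase).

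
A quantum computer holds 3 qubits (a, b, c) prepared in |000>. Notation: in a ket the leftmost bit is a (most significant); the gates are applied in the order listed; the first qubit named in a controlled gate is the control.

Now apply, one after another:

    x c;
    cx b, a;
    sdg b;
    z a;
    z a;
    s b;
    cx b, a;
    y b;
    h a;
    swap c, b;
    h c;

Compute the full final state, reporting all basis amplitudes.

The resulting statevector has amplitude 0 on |000>, 0 on |001>, I/2 on |010>, -I/2 on |011>, 0 on |100>, 0 on |101>, I/2 on |110>, -I/2 on |111>. Key observation: the block from step 2 through step 7 cancels to the identity and can be dropped.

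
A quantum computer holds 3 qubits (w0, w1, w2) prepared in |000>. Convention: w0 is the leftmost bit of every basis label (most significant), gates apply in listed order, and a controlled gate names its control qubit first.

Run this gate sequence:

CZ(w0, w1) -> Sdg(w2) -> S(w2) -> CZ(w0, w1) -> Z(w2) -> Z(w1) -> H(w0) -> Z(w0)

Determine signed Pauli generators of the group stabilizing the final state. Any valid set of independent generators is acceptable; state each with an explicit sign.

The final state is stabilized by the group generated by -XII, +IZI, +IIZ; other independent generating sets are equally valid. Key observation: gates 1-4 undo each other exactly, leaving only the rest of the circuit to track.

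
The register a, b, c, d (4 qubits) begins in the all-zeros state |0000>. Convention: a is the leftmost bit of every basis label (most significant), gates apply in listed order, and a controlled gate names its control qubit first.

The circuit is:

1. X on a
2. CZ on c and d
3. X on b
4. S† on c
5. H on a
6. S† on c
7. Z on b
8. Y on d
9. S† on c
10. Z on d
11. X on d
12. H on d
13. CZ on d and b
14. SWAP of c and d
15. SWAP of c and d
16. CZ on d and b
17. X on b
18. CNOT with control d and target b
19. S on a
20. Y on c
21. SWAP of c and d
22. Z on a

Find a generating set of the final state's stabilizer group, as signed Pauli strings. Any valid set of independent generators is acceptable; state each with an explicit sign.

The stabilizer group can be generated by +YIII, +IXXI, +IZZI, -IIIZ, among other valid generating sets.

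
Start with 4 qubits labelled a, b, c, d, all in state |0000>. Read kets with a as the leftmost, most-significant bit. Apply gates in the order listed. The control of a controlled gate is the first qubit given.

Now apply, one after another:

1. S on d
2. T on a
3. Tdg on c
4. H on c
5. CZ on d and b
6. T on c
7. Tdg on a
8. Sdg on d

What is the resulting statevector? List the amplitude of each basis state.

After the circuit, the state carries amplitude sqrt(2)/2 on |0000>, sqrt(2)*exp(I*pi/4)/2 on |0010>, and 0 on every other basis state.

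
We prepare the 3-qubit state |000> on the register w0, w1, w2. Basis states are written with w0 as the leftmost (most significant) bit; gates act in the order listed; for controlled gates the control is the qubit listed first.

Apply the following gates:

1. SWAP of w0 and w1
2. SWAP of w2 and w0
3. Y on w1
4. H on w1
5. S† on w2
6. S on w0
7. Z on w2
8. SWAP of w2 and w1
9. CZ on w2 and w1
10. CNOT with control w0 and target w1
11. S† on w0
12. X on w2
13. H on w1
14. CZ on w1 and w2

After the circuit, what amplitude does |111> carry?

The amplitude on |111> is 0.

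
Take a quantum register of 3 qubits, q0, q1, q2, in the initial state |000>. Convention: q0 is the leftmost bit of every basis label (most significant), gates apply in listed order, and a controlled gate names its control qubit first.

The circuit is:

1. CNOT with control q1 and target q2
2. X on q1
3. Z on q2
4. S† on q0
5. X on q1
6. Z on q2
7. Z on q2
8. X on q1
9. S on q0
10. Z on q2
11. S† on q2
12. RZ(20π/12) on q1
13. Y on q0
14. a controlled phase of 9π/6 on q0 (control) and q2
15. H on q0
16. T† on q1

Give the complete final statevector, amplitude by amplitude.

The resulting statevector has amplitude -sqrt(2)*exp(I*pi/12)/2 on |010>, sqrt(2)*exp(I*pi/12)/2 on |110>, and 0 on every other basis state. Key observation: gates 3-10 undo each other exactly, leaving only the rest of the circuit to track.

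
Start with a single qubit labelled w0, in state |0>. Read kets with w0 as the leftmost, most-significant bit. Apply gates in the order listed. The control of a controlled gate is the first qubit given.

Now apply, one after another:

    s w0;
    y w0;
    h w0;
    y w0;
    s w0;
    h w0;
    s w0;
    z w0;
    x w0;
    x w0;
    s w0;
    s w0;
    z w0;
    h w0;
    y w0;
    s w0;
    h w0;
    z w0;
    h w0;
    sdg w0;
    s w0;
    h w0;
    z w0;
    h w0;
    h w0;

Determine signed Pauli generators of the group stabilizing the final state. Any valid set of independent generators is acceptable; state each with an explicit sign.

One valid set of independent stabilizer generators is +X (any independent generating set of the same group is equally correct). Key observation: gates 17-24 undo each other exactly, leaving only the rest of the circuit to track.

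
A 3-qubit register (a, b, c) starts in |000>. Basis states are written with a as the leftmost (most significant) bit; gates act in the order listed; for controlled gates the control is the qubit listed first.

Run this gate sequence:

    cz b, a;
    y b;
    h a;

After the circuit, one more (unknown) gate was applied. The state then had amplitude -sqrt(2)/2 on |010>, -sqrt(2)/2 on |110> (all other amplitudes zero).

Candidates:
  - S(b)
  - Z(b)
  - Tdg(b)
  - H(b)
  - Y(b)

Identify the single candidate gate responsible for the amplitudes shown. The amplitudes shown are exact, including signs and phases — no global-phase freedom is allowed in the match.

It was S(b) that produced the state shown.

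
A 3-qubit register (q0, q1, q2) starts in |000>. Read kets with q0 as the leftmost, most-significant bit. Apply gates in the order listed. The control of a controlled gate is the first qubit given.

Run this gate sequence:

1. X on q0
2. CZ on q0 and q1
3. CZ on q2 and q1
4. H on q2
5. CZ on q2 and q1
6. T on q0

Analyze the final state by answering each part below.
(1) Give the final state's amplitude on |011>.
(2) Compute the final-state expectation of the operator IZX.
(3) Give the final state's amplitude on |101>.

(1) The amplitude on |011> is 0.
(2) The observable IZX averages to 1.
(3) The amplitude on |101> is sqrt(2)*exp(I*pi/4)/2.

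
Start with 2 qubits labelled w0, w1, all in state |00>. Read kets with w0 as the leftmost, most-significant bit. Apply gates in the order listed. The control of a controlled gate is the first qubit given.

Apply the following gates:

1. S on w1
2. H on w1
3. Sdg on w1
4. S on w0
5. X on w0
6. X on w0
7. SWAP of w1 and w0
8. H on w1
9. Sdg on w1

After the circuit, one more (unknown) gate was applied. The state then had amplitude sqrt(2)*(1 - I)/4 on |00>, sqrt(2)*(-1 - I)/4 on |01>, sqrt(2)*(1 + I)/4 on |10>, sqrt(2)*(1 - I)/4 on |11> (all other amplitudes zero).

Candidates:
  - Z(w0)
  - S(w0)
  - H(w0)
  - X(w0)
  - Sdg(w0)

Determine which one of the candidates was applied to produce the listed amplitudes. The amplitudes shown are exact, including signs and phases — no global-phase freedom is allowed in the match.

It was H(w0) that produced the state shown.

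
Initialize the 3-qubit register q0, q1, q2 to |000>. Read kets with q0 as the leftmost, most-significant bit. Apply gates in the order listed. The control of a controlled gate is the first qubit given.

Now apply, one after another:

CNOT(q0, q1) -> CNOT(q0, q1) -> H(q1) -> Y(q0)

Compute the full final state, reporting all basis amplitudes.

The resulting statevector has amplitude sqrt(2)*I/2 on |100>, sqrt(2)*I/2 on |110>, and 0 on every other basis state. Key observation: the block from step 1 through step 2 cancels to the identity and can be dropped.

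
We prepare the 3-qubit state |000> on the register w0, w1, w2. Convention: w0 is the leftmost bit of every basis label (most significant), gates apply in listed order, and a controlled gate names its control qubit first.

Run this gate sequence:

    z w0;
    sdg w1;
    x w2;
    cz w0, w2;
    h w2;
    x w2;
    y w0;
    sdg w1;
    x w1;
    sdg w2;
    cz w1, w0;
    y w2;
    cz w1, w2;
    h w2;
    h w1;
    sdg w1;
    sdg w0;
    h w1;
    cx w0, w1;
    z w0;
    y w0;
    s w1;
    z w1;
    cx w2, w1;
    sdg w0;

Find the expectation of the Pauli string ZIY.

The expectation value of ZIY is 1.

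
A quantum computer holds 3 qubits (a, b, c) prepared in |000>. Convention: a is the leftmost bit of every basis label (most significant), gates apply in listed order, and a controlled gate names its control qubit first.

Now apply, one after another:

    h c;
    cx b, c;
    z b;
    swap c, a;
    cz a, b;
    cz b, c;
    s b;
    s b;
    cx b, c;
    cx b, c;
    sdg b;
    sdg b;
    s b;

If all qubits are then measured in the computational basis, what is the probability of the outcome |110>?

A full measurement returns |110> with probability 0.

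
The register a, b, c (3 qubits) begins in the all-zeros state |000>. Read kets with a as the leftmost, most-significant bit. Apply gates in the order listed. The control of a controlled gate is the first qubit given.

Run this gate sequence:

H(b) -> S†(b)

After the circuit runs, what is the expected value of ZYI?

The expectation value of ZYI is -1.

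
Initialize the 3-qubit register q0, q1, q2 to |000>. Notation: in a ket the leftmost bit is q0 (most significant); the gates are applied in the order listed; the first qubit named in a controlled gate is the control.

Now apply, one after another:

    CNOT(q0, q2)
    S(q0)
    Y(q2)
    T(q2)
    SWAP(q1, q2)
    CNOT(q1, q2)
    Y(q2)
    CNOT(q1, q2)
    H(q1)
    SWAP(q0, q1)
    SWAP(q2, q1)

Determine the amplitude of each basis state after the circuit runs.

The resulting statevector has amplitude sqrt(2)*exp(I*pi/4)/2 on |010>, -sqrt(2)*exp(I*pi/4)/2 on |110>, and 0 on every other basis state.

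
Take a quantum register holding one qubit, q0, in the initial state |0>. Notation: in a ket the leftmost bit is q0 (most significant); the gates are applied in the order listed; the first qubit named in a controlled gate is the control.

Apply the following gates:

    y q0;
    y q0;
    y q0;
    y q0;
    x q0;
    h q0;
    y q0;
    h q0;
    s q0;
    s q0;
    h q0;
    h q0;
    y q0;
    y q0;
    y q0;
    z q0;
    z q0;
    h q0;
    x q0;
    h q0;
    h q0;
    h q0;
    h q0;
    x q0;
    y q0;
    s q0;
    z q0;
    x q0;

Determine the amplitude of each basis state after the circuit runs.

After the circuit, the state carries amplitude -sqrt(2)/2 on |0>, -sqrt(2)*I/2 on |1>.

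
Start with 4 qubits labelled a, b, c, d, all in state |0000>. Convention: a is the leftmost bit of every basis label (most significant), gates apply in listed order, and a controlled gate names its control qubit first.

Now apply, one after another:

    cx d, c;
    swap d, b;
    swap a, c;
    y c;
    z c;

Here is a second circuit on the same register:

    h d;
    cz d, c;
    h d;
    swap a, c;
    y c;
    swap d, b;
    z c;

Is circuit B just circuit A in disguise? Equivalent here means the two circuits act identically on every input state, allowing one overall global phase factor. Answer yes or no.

No — the two circuits implement different unitaries, even allowing a global phase.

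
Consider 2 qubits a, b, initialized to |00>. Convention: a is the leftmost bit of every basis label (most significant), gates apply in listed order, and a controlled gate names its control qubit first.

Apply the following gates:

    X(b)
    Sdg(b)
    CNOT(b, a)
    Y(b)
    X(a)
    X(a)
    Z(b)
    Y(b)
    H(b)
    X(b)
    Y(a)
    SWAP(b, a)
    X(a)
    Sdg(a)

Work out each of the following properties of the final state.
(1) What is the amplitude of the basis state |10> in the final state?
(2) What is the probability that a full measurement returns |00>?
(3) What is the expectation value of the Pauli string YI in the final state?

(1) The amplitude on |10> is -sqrt(2)*I/2.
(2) Outcome |00> occurs with probability 1/2.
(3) The observable YI averages to 1.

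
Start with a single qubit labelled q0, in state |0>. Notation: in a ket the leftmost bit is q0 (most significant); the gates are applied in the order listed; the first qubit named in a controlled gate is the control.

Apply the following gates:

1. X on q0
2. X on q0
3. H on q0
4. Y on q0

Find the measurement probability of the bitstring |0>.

A full measurement returns |0> with probability 1/2. Key observation: steps 1-2 multiply out to the identity, so the circuit reduces to the remaining gates.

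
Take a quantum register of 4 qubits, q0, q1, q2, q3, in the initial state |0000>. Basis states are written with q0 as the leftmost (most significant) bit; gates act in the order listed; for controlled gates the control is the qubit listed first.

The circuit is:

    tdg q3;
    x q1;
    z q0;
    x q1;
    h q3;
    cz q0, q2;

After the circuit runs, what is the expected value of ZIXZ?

The expectation value of ZIXZ is 0.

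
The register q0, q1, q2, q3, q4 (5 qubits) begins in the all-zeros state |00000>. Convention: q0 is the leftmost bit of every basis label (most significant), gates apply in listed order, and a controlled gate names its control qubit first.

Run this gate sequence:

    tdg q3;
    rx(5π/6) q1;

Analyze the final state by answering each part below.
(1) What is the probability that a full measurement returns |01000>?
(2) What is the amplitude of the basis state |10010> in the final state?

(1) Outcome |01000> occurs with probability sqrt(3)/4 + 1/2.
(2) The amplitude on |10010> is 0.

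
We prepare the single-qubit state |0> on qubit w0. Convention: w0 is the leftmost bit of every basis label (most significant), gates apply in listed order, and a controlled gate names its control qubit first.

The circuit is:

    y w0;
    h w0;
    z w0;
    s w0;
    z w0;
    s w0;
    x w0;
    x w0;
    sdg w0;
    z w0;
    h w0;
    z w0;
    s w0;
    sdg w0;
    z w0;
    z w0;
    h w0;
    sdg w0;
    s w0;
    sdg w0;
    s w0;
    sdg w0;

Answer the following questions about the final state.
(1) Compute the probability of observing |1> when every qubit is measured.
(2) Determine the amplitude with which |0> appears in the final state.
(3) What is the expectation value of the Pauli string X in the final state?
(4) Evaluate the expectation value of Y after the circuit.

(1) A full measurement returns |1> with probability 1/2. Key observation: the block from step 5 through step 10 cancels to the identity and can be dropped.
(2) |0> carries amplitude -sqrt(2)/2 in the final state.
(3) The observable X averages to -1.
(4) The expectation value of Y is 0.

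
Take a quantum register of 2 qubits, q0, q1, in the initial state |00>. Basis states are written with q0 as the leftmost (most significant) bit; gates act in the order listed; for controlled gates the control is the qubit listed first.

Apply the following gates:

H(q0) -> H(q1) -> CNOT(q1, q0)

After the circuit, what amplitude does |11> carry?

The amplitude on |11> is 1/2.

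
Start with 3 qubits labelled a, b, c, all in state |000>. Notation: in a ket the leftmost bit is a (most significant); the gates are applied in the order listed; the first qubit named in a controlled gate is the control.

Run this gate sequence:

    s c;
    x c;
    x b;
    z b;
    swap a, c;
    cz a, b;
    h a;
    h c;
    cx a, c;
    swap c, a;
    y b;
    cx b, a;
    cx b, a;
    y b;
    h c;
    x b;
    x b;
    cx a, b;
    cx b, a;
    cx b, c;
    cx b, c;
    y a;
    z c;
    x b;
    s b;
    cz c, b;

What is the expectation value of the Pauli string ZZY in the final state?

The observable ZZY averages to 0. Key observation: the block from step 11 through step 14 cancels to the identity and can be dropped.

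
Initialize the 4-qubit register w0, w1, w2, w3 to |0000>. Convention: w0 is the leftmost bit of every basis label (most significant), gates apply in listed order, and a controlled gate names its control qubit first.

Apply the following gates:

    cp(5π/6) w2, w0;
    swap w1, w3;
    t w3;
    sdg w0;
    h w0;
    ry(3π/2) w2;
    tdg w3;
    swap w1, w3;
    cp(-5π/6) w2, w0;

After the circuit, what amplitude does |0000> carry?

|0000> carries amplitude -1/2 in the final state.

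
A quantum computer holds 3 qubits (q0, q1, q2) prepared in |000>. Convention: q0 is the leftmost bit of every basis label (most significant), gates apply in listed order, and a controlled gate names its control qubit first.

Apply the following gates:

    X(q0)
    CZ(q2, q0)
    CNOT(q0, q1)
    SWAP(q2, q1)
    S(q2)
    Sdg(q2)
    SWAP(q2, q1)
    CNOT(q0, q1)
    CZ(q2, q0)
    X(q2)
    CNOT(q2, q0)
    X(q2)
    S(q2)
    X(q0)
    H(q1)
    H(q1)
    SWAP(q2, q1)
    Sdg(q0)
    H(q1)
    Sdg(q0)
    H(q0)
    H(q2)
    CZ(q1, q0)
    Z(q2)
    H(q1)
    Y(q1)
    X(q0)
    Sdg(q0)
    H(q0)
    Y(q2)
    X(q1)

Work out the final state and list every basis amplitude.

After the circuit, the state carries amplitude -sqrt(2)*I/4 on |000>, -sqrt(2)*I/4 on |001>, sqrt(2)/4 on |010>, sqrt(2)/4 on |011>, sqrt(2)*I/4 on |100>, sqrt(2)*I/4 on |101>, sqrt(2)/4 on |110>, sqrt(2)/4 on |111>.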